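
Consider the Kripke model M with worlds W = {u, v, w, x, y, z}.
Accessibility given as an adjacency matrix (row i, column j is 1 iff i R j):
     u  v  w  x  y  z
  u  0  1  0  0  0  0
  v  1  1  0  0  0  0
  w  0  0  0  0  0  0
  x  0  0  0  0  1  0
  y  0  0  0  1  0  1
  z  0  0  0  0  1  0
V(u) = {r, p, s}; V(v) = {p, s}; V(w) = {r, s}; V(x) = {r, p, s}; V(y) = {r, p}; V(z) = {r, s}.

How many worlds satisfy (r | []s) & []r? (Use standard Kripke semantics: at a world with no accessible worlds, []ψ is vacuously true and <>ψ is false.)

4

Recall that []ψ holds at a world iff ψ holds at every accessible world, and <>ψ holds iff ψ holds at some accessible world.
Let φ = (r | []s) & []r. Evaluate φ at each world:
  u (successors {v}): φ is false.
  v (successors {u, v}): φ is false.
  w (successors ∅): φ is true.
  x (successors {y}): φ is true.
  y (successors {x, z}): φ is true.
  z (successors {y}): φ is true.
For instance, at x:
  At x: r | []s is true, []r is true, so (r | []s) & []r is true.
    At x: r is true, []s is false, so r | []s is true.
      At x: []s requires s at every successor {y}.
        s fails at y, so []s is false at x.
    At x: []r requires r at every successor {y}.
      At y: r is true.
    So []r is true at x.
Satisfying worlds: {w, x, y, z}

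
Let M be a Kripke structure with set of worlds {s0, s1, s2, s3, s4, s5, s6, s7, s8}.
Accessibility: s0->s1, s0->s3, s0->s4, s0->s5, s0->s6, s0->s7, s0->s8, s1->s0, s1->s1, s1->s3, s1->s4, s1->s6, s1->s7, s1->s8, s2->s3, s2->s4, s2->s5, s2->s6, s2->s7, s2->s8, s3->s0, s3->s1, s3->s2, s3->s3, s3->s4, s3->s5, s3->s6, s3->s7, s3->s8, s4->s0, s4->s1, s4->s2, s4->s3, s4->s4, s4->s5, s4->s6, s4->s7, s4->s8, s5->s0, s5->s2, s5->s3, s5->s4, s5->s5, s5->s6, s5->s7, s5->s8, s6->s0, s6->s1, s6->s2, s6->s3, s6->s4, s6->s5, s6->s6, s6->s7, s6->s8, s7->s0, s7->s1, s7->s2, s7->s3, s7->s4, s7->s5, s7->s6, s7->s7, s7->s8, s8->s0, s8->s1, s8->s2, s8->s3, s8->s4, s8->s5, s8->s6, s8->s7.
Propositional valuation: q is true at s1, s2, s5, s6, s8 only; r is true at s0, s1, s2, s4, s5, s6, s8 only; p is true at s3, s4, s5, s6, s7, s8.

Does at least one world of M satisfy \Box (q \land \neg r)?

Let φ = \Box (q \land \neg r). Evaluate φ at each world:
  s0 (successors {s1, s3, s4, s5, s6, s7, s8}): φ is false.
  s1 (successors {s0, s1, s3, s4, s6, s7, s8}): φ is false.
  s2 (successors {s3, s4, s5, s6, s7, s8}): φ is false.
  s3 (successors {s0, s1, s2, s3, s4, s5, s6, s7, s8}): φ is false.
  s4 (successors {s0, s1, s2, s3, s4, s5, s6, s7, s8}): φ is false.
  s5 (successors {s0, s2, s3, s4, s5, s6, s7, s8}): φ is false.
  s6 (successors {s0, s1, s2, s3, s4, s5, s6, s7, s8}): φ is false.
  s7 (successors {s0, s1, s2, s3, s4, s5, s6, s7, s8}): φ is false.
  s8 (successors {s0, s1, s2, s3, s4, s5, s6, s7}): φ is false.
For instance, at s5:
  At s5: \Box (q \land \neg r) requires q \land \neg r at every successor {s0, s2, s3, s4, s5, s6, s7, s8}.
    q \land \neg r fails at s0, so \Box (q \land \neg r) is false at s5.

No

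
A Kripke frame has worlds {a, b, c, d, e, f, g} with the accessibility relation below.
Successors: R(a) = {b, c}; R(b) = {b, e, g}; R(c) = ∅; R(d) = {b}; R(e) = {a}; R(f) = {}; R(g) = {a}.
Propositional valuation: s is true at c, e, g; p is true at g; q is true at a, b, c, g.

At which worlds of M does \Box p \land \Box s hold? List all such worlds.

c, f

Let φ = \Box p \land \Box s. Evaluate φ at each world:
  a (successors {b, c}): φ is false.
  b (successors {b, e, g}): φ is false.
  c (successors ∅): φ is true.
  d (successors {b}): φ is false.
  e (successors {a}): φ is false.
  f (successors ∅): φ is true.
  g (successors {a}): φ is false.
For instance, at d:
  At d: \Box p is false, \Box s is false, so \Box p \land \Box s is false.
    At d: \Box p requires p at every successor {b}.
      p fails at b, so \Box p is false at d.
    At d: \Box s requires s at every successor {b}.
      s fails at b, so \Box s is false at d.
Satisfying worlds: {c, f}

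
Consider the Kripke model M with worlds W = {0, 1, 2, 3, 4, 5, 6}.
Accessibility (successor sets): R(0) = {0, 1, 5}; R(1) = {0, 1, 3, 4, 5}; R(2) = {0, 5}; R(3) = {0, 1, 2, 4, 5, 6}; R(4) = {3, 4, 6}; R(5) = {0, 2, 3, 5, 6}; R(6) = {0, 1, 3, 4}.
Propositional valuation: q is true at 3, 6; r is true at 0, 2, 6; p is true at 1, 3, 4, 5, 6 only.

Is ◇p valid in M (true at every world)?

Let φ = ◇p. Evaluate φ at each world:
  0 (successors {0, 1, 5}): φ is true.
  1 (successors {0, 1, 3, 4, 5}): φ is true.
  2 (successors {0, 5}): φ is true.
  3 (successors {0, 1, 2, 4, 5, 6}): φ is true.
  4 (successors {3, 4, 6}): φ is true.
  5 (successors {0, 2, 3, 5, 6}): φ is true.
  6 (successors {0, 1, 3, 4}): φ is true.
For instance, at 4:
  At 4: ◇p requires p at some successor in {3, 4, 6}.
    p holds at 3, so ◇p is true at 4.

Yes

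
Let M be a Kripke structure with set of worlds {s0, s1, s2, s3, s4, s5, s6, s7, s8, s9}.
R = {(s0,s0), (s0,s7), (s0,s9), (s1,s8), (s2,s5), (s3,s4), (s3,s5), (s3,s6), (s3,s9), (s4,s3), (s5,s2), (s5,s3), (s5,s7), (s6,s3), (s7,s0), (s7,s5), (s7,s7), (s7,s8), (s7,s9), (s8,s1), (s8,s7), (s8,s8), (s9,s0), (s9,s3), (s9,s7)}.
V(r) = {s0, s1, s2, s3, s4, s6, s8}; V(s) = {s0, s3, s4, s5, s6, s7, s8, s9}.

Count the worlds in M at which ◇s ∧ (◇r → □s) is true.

8

Let φ = ◇s ∧ (◇r → □s). Evaluate φ at each world:
  s0 (successors {s0, s7, s9}): φ is true.
  s1 (successors {s8}): φ is true.
  s2 (successors {s5}): φ is true.
  s3 (successors {s4, s5, s6, s9}): φ is true.
  s4 (successors {s3}): φ is true.
  s5 (successors {s2, s3, s7}): φ is false.
  s6 (successors {s3}): φ is true.
  s7 (successors {s0, s5, s7, s8, s9}): φ is true.
  s8 (successors {s1, s7, s8}): φ is false.
  s9 (successors {s0, s3, s7}): φ is true.
For instance, at s4:
  At s4: ◇s is true, ◇r → □s is true, so ◇s ∧ (◇r → □s) is true.
    At s4: ◇s requires s at some successor in {s3}.
      s holds at s3, so ◇s is true at s4.
    At s4: ◇r is true, □s is true, so ◇r → □s is true.
      At s4: ◇r requires r at some successor in {s3}.
        r holds at s3, so ◇r is true at s4.
      At s4: □s requires s at every successor {s3}.
        At s3: s is true.
      So □s is true at s4.
Satisfying worlds: {s0, s1, s2, s3, s4, s6, s7, s9}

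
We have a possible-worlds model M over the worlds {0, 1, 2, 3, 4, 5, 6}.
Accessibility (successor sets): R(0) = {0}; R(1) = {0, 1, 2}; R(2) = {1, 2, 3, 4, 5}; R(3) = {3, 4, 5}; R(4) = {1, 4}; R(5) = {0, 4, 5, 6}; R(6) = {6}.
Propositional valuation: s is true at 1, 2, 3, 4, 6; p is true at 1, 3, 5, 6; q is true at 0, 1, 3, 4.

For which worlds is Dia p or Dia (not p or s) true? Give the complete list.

0, 1, 2, 3, 4, 5, 6

Recall that Dia ψ holds at a world iff ψ holds at some accessible world.
Let φ = Dia p or Dia (not p or s). Evaluate φ at each world:
  0 (successors {0}): φ is true.
  1 (successors {0, 1, 2}): φ is true.
  2 (successors {1, 2, 3, 4, 5}): φ is true.
  3 (successors {3, 4, 5}): φ is true.
  4 (successors {1, 4}): φ is true.
  5 (successors {0, 4, 5, 6}): φ is true.
  6 (successors {6}): φ is true.
For instance, at 3:
  At 3: Dia p is true, Dia (not p or s) is true, so Dia p or Dia (not p or s) is true.
    At 3: Dia p requires p at some successor in {3, 4, 5}.
      p holds at 3, so Dia p is true at 3.
    At 3: Dia (not p or s) requires not p or s at some successor in {3, 4, 5}.
      not p or s holds at 3, so Dia (not p or s) is true at 3.
Satisfying worlds: {0, 1, 2, 3, 4, 5, 6}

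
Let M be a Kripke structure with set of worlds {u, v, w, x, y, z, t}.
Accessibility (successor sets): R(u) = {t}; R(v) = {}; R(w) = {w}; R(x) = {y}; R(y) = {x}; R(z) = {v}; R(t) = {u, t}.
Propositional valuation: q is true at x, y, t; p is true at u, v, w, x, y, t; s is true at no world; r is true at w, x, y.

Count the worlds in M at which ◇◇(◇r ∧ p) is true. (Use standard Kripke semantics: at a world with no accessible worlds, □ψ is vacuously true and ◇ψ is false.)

Let φ = ◇◇(◇r ∧ p). Evaluate φ at each world:
  u (successors {t}): φ is false.
  v (successors ∅): φ is false.
  w (successors {w}): φ is true.
  x (successors {y}): φ is true.
  y (successors {x}): φ is true.
  z (successors {v}): φ is false.
  t (successors {u, t}): φ is false.
For instance, at u:
  At u: ◇◇(◇r ∧ p) requires ◇(◇r ∧ p) at some successor in {t}.
    At t: ◇(◇r ∧ p) is false.
  So ◇◇(◇r ∧ p) is false at u.
Satisfying worlds: {w, x, y}

3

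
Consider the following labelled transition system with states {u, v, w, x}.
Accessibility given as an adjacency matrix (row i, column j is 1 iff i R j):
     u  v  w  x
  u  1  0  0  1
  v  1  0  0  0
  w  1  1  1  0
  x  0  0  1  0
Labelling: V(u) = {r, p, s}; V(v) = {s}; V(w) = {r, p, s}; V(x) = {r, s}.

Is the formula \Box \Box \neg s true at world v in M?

No

At v: \Box \Box \neg s requires \Box \neg s at every successor {u}.
  \Box \neg s fails at u, so \Box \Box \neg s is false at v.
    At u: \Box \neg s requires \neg s at every successor {u, x}.
      \neg s fails at u, so \Box \neg s is false at u.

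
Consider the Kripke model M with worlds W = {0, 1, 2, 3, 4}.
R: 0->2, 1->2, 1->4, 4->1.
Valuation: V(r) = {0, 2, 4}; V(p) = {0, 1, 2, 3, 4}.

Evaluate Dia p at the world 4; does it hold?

Yes

Recall that Dia ψ holds at a world iff ψ holds at some accessible world.
At 4: Dia p requires p at some successor in {1}.
  p holds at 1, so Dia p is true at 4.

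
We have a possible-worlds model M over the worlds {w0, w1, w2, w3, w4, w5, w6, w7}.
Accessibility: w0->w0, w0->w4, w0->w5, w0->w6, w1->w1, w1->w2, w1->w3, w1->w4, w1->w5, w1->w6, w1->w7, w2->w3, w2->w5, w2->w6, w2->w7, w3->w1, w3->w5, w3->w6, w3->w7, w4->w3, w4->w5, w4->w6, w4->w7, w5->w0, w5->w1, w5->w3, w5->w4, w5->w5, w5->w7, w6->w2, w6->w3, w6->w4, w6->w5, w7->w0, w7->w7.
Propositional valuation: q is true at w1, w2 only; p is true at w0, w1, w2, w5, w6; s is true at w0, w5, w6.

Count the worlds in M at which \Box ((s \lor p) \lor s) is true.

0

Let φ = \Box ((s \lor p) \lor s). Evaluate φ at each world:
  w0 (successors {w0, w4, w5, w6}): φ is false.
  w1 (successors {w1, w2, w3, w4, w5, w6, w7}): φ is false.
  w2 (successors {w3, w5, w6, w7}): φ is false.
  w3 (successors {w1, w5, w6, w7}): φ is false.
  w4 (successors {w3, w5, w6, w7}): φ is false.
  w5 (successors {w0, w1, w3, w4, w5, w7}): φ is false.
  w6 (successors {w2, w3, w4, w5}): φ is false.
  w7 (successors {w0, w7}): φ is false.
For instance, at w7:
  At w7: \Box ((s \lor p) \lor s) requires (s \lor p) \lor s at every successor {w0, w7}.
    (s \lor p) \lor s fails at w7, so \Box ((s \lor p) \lor s) is false at w7.
Satisfying worlds: none.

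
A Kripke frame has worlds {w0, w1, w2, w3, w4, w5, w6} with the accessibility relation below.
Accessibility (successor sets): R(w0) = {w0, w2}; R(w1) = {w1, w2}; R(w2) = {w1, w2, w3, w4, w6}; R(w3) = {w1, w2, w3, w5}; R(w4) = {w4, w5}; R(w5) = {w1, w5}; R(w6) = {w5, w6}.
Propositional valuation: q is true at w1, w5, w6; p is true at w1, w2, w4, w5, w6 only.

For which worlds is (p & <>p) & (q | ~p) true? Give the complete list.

Recall that <>ψ holds at a world iff ψ holds at some accessible world.
Let φ = (p & <>p) & (q | ~p). Evaluate φ at each world:
  w0 (successors {w0, w2}): φ is false.
  w1 (successors {w1, w2}): φ is true.
  w2 (successors {w1, w2, w3, w4, w6}): φ is false.
  w3 (successors {w1, w2, w3, w5}): φ is false.
  w4 (successors {w4, w5}): φ is false.
  w5 (successors {w1, w5}): φ is true.
  w6 (successors {w5, w6}): φ is true.
For instance, at w0:
  At w0: p & <>p is false, q | ~p is true, so (p & <>p) & (q | ~p) is false.
    At w0: p is false, <>p is true, so p & <>p is false.
      At w0: <>p requires p at some successor in {w0, w2}.
        p holds at w2, so <>p is true at w0.
Satisfying worlds: {w1, w5, w6}

w1, w5, w6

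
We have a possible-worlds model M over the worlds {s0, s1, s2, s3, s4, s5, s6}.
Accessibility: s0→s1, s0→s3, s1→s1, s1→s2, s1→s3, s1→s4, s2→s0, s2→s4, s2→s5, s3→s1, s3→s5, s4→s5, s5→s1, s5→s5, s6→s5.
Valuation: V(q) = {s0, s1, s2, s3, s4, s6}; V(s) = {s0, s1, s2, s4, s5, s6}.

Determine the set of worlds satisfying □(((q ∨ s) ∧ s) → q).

Recall that □ψ holds at a world iff ψ holds at every accessible world, and ◇ψ holds iff ψ holds at some accessible world.
Let φ = □(((q ∨ s) ∧ s) → q). Evaluate φ at each world:
  s0 (successors {s1, s3}): φ is true.
  s1 (successors {s1, s2, s3, s4}): φ is true.
  s2 (successors {s0, s4, s5}): φ is false.
  s3 (successors {s1, s5}): φ is false.
  s4 (successors {s5}): φ is false.
  s5 (successors {s1, s5}): φ is false.
  s6 (successors {s5}): φ is false.
For instance, at s0:
  At s0: □(((q ∨ s) ∧ s) → q) requires ((q ∨ s) ∧ s) → q at every successor {s1, s3}.
    At s1: ((q ∨ s) ∧ s) → q is true.
    At s3: ((q ∨ s) ∧ s) → q is true.
  So □(((q ∨ s) ∧ s) → q) is true at s0.
Satisfying worlds: {s0, s1}

s0, s1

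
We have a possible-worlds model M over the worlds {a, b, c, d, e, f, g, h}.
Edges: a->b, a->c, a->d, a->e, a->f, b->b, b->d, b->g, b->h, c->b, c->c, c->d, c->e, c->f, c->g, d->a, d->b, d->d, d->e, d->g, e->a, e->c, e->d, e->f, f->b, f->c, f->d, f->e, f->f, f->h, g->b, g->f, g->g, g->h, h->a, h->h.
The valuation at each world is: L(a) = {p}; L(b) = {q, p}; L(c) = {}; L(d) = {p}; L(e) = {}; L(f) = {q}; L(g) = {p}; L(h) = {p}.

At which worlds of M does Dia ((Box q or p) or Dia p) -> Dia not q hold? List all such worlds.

Let φ = Dia ((Box q or p) or Dia p) -> Dia not q. Evaluate φ at each world:
  a (successors {b, c, d, e, f}): φ is true.
  b (successors {b, d, g, h}): φ is true.
  c (successors {b, c, d, e, f, g}): φ is true.
  d (successors {a, b, d, e, g}): φ is true.
  e (successors {a, c, d, f}): φ is true.
  f (successors {b, c, d, e, f, h}): φ is true.
  g (successors {b, f, g, h}): φ is true.
  h (successors {a, h}): φ is true.
For instance, at f:
  At f: Dia ((Box q or p) or Dia p) is true, Dia not q is true, so Dia ((Box q or p) or Dia p) -> Dia not q is true.
    At f: Dia ((Box q or p) or Dia p) requires (Box q or p) or Dia p at some successor in {b, c, d, e, f, h}.
      (Box q or p) or Dia p holds at b, so Dia ((Box q or p) or Dia p) is true at f.
    At f: Dia not q requires not q at some successor in {b, c, d, e, f, h}.
      not q holds at c, so Dia not q is true at f.
Satisfying worlds: {a, b, c, d, e, f, g, h}

a, b, c, d, e, f, g, h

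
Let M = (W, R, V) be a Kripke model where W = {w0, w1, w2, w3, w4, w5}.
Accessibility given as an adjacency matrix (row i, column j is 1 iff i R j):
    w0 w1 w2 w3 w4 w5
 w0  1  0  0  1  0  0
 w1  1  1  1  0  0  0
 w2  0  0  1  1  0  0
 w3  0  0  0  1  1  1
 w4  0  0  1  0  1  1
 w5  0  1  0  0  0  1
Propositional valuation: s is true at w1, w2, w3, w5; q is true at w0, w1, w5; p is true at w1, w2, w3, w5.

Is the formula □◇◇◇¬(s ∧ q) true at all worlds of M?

Recall that □ψ holds at a world iff ψ holds at every accessible world, and ◇ψ holds iff ψ holds at some accessible world.
Let φ = □◇◇◇¬(s ∧ q). Evaluate φ at each world:
  w0 (successors {w0, w3}): φ is true.
  w1 (successors {w0, w1, w2}): φ is true.
  w2 (successors {w2, w3}): φ is true.
  w3 (successors {w3, w4, w5}): φ is true.
  w4 (successors {w2, w4, w5}): φ is true.
  w5 (successors {w1, w5}): φ is true.
For instance, at w4:
  At w4: □◇◇◇¬(s ∧ q) requires ◇◇◇¬(s ∧ q) at every successor {w2, w4, w5}.
      At w2: ◇◇◇¬(s ∧ q) requires ◇◇¬(s ∧ q) at some successor in {w2, w3}.
        ◇◇¬(s ∧ q) holds at w2, so ◇◇◇¬(s ∧ q) is true at w2.
      At w4: ◇◇◇¬(s ∧ q) requires ◇◇¬(s ∧ q) at some successor in {w2, w4, w5}.
        ◇◇¬(s ∧ q) holds at w2, so ◇◇◇¬(s ∧ q) is true at w4.
      At w5: ◇◇◇¬(s ∧ q) requires ◇◇¬(s ∧ q) at some successor in {w1, w5}.
        ◇◇¬(s ∧ q) holds at w1, so ◇◇◇¬(s ∧ q) is true at w5.
  So □◇◇◇¬(s ∧ q) is true at w4.

Yes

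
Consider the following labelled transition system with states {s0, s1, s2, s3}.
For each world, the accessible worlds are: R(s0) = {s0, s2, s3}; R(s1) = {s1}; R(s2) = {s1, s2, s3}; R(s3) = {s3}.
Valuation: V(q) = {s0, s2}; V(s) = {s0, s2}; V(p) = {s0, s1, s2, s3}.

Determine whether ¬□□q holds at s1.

At s1: □□q is false, so ¬□□q is true.
  At s1: □□q requires □q at every successor {s1}.
    □q fails at s1, so □□q is false at s1.
      At s1: □q requires q at every successor {s1}.
        q fails at s1, so □q is false at s1.

Yes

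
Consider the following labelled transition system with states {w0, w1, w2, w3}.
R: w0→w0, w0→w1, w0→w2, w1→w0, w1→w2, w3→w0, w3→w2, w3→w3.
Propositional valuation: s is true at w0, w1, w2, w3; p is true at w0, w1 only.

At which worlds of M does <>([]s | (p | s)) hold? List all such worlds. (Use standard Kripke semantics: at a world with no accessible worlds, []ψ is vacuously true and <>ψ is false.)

Let φ = <>([]s | (p | s)). Evaluate φ at each world:
  w0 (successors {w0, w1, w2}): φ is true.
  w1 (successors {w0, w2}): φ is true.
  w2 (successors ∅): φ is false.
  w3 (successors {w0, w2, w3}): φ is true.
For instance, at w1:
  At w1: <>([]s | (p | s)) requires []s | (p | s) at some successor in {w0, w2}.
    []s | (p | s) holds at w0, so <>([]s | (p | s)) is true at w1.
      At w0: []s is true, p | s is true, so []s | (p | s) is true.
Satisfying worlds: {w0, w1, w3}

w0, w1, w3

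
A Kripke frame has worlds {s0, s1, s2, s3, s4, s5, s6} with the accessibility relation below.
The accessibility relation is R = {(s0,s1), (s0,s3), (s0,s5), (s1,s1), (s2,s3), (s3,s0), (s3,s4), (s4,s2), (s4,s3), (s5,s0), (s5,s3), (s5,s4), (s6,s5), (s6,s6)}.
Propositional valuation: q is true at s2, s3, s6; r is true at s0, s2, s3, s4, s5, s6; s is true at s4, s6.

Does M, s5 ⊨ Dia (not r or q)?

Yes

At s5: Dia (not r or q) requires not r or q at some successor in {s0, s3, s4}.
  not r or q holds at s3, so Dia (not r or q) is true at s5.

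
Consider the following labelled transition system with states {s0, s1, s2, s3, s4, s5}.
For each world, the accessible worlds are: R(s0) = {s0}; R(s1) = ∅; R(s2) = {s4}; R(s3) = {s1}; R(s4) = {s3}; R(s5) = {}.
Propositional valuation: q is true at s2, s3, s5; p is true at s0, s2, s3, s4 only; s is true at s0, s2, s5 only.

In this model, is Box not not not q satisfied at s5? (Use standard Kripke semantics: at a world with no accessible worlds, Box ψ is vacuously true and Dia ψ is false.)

Yes

At s5: no accessible worlds, so Box not not not q holds vacuously.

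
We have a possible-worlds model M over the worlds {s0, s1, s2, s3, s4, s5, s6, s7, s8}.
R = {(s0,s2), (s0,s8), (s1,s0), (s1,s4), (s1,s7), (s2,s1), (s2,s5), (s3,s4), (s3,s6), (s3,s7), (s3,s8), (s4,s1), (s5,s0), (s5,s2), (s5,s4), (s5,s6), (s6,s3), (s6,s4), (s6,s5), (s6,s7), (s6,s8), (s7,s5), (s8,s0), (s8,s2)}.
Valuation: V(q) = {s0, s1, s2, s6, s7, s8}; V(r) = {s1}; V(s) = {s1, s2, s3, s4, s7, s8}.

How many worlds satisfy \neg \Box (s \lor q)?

Recall that \Box ψ holds at a world iff ψ holds at every accessible world, and \Diamond ψ holds iff ψ holds at some accessible world.
Let φ = \neg \Box (s \lor q). Evaluate φ at each world:
  s0 (successors {s2, s8}): φ is false.
  s1 (successors {s0, s4, s7}): φ is false.
  s2 (successors {s1, s5}): φ is true.
  s3 (successors {s4, s6, s7, s8}): φ is false.
  s4 (successors {s1}): φ is false.
  s5 (successors {s0, s2, s4, s6}): φ is false.
  s6 (successors {s3, s4, s5, s7, s8}): φ is true.
  s7 (successors {s5}): φ is true.
  s8 (successors {s0, s2}): φ is false.
For instance, at s2:
  At s2: \Box (s \lor q) is false, so \neg \Box (s \lor q) is true.
    At s2: \Box (s \lor q) requires s \lor q at every successor {s1, s5}.
      s \lor q fails at s5, so \Box (s \lor q) is false at s2.
Satisfying worlds: {s2, s6, s7}

3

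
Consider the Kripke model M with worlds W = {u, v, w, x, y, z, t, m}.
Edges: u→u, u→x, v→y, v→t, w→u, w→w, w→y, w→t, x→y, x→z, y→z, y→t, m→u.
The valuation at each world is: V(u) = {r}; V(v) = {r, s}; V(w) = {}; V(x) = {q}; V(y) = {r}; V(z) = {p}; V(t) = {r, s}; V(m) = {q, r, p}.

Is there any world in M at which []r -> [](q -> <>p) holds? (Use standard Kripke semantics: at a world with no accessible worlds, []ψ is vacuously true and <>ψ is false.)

Yes

Let φ = []r -> [](q -> <>p). Evaluate φ at each world:
  u (successors {u, x}): φ is true.
  v (successors {y, t}): φ is true.
  w (successors {u, w, y, t}): φ is true.
  x (successors {y, z}): φ is true.
  y (successors {z, t}): φ is true.
  z (successors ∅): φ is true.
  t (successors ∅): φ is true.
  m (successors {u}): φ is true.
Detail at u (witness):
  At u: []r is false, [](q -> <>p) is true, so []r -> [](q -> <>p) is true.
    At u: []r requires r at every successor {u, x}.
      r fails at x, so []r is false at u.
    At u: [](q -> <>p) requires q -> <>p at every successor {u, x}.
      At u: q -> <>p is true.
      At x: q -> <>p is true.
    So [](q -> <>p) is true at u.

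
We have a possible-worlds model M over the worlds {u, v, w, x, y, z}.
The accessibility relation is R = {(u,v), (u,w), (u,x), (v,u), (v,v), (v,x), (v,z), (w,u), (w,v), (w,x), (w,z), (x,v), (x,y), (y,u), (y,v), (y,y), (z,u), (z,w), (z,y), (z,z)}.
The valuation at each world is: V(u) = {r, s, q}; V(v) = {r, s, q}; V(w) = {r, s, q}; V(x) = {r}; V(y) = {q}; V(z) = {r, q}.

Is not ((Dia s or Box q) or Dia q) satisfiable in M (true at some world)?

No

Recall that Box ψ holds at a world iff ψ holds at every accessible world, and Dia ψ holds iff ψ holds at some accessible world.
Let φ = not ((Dia s or Box q) or Dia q). Evaluate φ at each world:
  u (successors {v, w, x}): φ is false.
  v (successors {u, v, x, z}): φ is false.
  w (successors {u, v, x, z}): φ is false.
  x (successors {v, y}): φ is false.
  y (successors {u, v, y}): φ is false.
  z (successors {u, w, y, z}): φ is false.
For instance, at u:
  At u: (Dia s or Box q) or Dia q is true, so not ((Dia s or Box q) or Dia q) is false.
    At u: Dia s or Box q is true, Dia q is true, so (Dia s or Box q) or Dia q is true.
      At u: Dia s is true, Box q is false, so Dia s or Box q is true.
      At u: Dia q requires q at some successor in {v, w, x}.
        q holds at v, so Dia q is true at u.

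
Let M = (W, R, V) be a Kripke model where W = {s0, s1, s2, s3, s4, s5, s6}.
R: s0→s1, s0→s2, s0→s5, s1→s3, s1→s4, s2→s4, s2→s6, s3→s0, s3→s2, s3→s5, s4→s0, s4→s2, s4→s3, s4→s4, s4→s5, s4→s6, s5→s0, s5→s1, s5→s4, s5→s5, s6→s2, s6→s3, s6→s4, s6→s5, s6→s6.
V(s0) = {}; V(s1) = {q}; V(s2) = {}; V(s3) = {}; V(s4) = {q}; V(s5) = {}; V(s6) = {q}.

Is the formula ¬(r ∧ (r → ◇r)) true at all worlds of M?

Let φ = ¬(r ∧ (r → ◇r)). Evaluate φ at each world:
  s0 (successors {s1, s2, s5}): φ is true.
  s1 (successors {s3, s4}): φ is true.
  s2 (successors {s4, s6}): φ is true.
  s3 (successors {s0, s2, s5}): φ is true.
  s4 (successors {s0, s2, s3, s4, s5, s6}): φ is true.
  s5 (successors {s0, s1, s4, s5}): φ is true.
  s6 (successors {s2, s3, s4, s5, s6}): φ is true.
For instance, at s1:
  At s1: r ∧ (r → ◇r) is false, so ¬(r ∧ (r → ◇r)) is true.
    At s1: r is false, r → ◇r is true, so r ∧ (r → ◇r) is false.
      At s1: r is false, ◇r is false, so r → ◇r is true.

Yes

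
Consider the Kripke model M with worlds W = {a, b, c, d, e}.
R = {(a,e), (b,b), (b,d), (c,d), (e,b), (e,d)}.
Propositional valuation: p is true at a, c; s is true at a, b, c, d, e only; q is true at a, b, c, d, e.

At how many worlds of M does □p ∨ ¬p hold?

3

Let φ = □p ∨ ¬p. Evaluate φ at each world:
  a (successors {e}): φ is false.
  b (successors {b, d}): φ is true.
  c (successors {d}): φ is false.
  d (successors ∅): φ is true.
  e (successors {b, d}): φ is true.
For instance, at e:
  At e: □p is false, ¬p is true, so □p ∨ ¬p is true.
    At e: □p requires p at every successor {b, d}.
      p fails at b, so □p is false at e.
Satisfying worlds: {b, d, e}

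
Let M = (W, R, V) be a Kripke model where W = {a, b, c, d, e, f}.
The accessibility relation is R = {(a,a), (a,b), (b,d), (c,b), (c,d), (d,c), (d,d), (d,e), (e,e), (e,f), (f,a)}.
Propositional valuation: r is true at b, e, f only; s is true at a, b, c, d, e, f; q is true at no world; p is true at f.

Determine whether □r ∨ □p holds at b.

No

Recall that □ψ holds at a world iff ψ holds at every accessible world, and ◇ψ holds iff ψ holds at some accessible world.
At b: □r is false, □p is false, so □r ∨ □p is false.
  At b: □r requires r at every successor {d}.
    r fails at d, so □r is false at b.
  At b: □p requires p at every successor {d}.
    p fails at d, so □p is false at b.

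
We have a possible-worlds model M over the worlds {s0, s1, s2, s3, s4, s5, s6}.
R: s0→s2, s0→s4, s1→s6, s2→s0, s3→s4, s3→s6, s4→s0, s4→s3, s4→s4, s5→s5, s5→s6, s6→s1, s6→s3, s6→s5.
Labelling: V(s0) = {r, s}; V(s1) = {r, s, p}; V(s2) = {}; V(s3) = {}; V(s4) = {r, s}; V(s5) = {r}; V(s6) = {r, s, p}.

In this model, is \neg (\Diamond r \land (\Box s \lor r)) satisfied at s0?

At s0: \Diamond r \land (\Box s \lor r) is true, so \neg (\Diamond r \land (\Box s \lor r)) is false.
  At s0: \Diamond r is true, \Box s \lor r is true, so \Diamond r \land (\Box s \lor r) is true.
    At s0: \Diamond r requires r at some successor in {s2, s4}.
      r holds at s4, so \Diamond r is true at s0.
    At s0: \Box s is false, r is true, so \Box s \lor r is true.
      At s0: \Box s requires s at every successor {s2, s4}.
        s fails at s2, so \Box s is false at s0.

No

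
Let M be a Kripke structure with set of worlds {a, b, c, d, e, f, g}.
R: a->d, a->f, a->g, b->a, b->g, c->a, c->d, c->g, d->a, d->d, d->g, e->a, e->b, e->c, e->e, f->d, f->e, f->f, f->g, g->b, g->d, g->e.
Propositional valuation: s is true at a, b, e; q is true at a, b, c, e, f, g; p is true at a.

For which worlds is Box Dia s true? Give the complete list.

a, f, g

Let φ = Box Dia s. Evaluate φ at each world:
  a (successors {d, f, g}): φ is true.
  b (successors {a, g}): φ is false.
  c (successors {a, d, g}): φ is false.
  d (successors {a, d, g}): φ is false.
  e (successors {a, b, c, e}): φ is false.
  f (successors {d, e, f, g}): φ is true.
  g (successors {b, d, e}): φ is true.
For instance, at f:
  At f: Box Dia s requires Dia s at every successor {d, e, f, g}.
    At d: Dia s is true.
    At e: Dia s is true.
    At f: Dia s is true.
    At g: Dia s is true.
  So Box Dia s is true at f.
Satisfying worlds: {a, f, g}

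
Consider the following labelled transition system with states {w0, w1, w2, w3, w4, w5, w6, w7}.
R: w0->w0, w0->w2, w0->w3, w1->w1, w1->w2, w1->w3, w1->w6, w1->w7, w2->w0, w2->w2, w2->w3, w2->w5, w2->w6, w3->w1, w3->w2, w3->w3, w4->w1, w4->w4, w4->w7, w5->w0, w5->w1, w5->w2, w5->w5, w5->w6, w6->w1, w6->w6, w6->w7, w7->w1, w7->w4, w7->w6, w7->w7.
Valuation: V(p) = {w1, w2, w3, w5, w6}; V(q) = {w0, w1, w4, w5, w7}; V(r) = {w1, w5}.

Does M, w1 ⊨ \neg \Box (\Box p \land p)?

Yes

Recall that \Box ψ holds at a world iff ψ holds at every accessible world, and \Diamond ψ holds iff ψ holds at some accessible world.
At w1: \Box (\Box p \land p) is false, so \neg \Box (\Box p \land p) is true.
  At w1: \Box (\Box p \land p) requires \Box p \land p at every successor {w1, w2, w3, w6, w7}.
    \Box p \land p fails at w1, so \Box (\Box p \land p) is false at w1.
      At w1: \Box p is false, p is true, so \Box p \land p is false.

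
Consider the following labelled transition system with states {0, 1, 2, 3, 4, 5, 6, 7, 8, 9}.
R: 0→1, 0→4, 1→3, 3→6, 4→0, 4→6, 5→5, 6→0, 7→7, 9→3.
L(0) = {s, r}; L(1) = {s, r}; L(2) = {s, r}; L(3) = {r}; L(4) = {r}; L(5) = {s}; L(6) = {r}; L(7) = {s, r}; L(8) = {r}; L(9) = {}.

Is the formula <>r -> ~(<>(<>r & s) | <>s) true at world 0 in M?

At 0: <>r is true, ~(<>(<>r & s) | <>s) is false, so <>r -> ~(<>(<>r & s) | <>s) is false.
  At 0: <>r requires r at some successor in {1, 4}.
    r holds at 1, so <>r is true at 0.
  At 0: <>(<>r & s) | <>s is true, so ~(<>(<>r & s) | <>s) is false.
    At 0: <>(<>r & s) is true, <>s is true, so <>(<>r & s) | <>s is true.
      At 0: <>(<>r & s) requires <>r & s at some successor in {1, 4}.
        <>r & s holds at 1, so <>(<>r & s) is true at 0.
      At 0: <>s requires s at some successor in {1, 4}.
        s holds at 1, so <>s is true at 0.

No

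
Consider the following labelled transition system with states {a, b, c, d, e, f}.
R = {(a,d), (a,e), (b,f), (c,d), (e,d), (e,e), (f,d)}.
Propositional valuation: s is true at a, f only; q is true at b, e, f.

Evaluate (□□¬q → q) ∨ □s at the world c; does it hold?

Recall that □ψ holds at a world iff ψ holds at every accessible world, and ◇ψ holds iff ψ holds at some accessible world.
At c: □□¬q → q is false, □s is false, so (□□¬q → q) ∨ □s is false.
  At c: □□¬q is true, q is false, so □□¬q → q is false.
    At c: □□¬q requires □¬q at every successor {d}.
      At d: □¬q is true.
    So □□¬q is true at c.
  At c: □s requires s at every successor {d}.
    s fails at d, so □s is false at c.

No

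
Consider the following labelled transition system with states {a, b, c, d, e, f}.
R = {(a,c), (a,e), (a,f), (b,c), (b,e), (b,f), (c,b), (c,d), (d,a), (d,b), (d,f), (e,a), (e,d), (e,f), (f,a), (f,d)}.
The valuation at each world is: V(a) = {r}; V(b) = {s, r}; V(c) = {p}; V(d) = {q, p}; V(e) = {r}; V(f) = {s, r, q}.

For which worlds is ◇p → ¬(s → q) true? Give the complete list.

b, d

Let φ = ◇p → ¬(s → q). Evaluate φ at each world:
  a (successors {c, e, f}): φ is false.
  b (successors {c, e, f}): φ is true.
  c (successors {b, d}): φ is false.
  d (successors {a, b, f}): φ is true.
  e (successors {a, d, f}): φ is false.
  f (successors {a, d}): φ is false.
For instance, at f:
  At f: ◇p is true, ¬(s → q) is false, so ◇p → ¬(s → q) is false.
    At f: ◇p requires p at some successor in {a, d}.
      p holds at d, so ◇p is true at f.
Satisfying worlds: {b, d}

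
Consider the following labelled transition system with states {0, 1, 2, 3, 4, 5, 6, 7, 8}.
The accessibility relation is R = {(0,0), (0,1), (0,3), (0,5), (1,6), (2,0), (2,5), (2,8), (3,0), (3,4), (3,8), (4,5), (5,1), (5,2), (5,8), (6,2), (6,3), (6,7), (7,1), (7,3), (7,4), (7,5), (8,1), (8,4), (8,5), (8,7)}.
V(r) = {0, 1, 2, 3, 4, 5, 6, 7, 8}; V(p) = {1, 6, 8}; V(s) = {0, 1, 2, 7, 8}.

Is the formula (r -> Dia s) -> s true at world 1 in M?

At 1: r -> Dia s is false, s is true, so (r -> Dia s) -> s is true.
  At 1: r is true, Dia s is false, so r -> Dia s is false.
    At 1: Dia s requires s at some successor in {6}.
      At 6: s is false.
    So Dia s is false at 1.

Yes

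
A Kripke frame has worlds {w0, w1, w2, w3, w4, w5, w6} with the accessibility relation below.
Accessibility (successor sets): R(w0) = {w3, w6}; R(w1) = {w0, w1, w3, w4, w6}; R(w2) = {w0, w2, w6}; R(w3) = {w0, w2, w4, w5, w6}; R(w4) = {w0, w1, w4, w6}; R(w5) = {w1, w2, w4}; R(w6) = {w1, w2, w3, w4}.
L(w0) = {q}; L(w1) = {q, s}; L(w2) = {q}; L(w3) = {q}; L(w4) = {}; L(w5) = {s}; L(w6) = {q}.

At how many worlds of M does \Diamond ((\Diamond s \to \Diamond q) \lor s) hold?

7

Let φ = \Diamond ((\Diamond s \to \Diamond q) \lor s). Evaluate φ at each world:
  w0 (successors {w3, w6}): φ is true.
  w1 (successors {w0, w1, w3, w4, w6}): φ is true.
  w2 (successors {w0, w2, w6}): φ is true.
  w3 (successors {w0, w2, w4, w5, w6}): φ is true.
  w4 (successors {w0, w1, w4, w6}): φ is true.
  w5 (successors {w1, w2, w4}): φ is true.
  w6 (successors {w1, w2, w3, w4}): φ is true.
For instance, at w3:
  At w3: \Diamond ((\Diamond s \to \Diamond q) \lor s) requires (\Diamond s \to \Diamond q) \lor s at some successor in {w0, w2, w4, w5, w6}.
    (\Diamond s \to \Diamond q) \lor s holds at w0, so \Diamond ((\Diamond s \to \Diamond q) \lor s) is true at w3.
      At w0: \Diamond s \to \Diamond q is true, s is false, so (\Diamond s \to \Diamond q) \lor s is true.
Satisfying worlds: {w0, w1, w2, w3, w4, w5, w6}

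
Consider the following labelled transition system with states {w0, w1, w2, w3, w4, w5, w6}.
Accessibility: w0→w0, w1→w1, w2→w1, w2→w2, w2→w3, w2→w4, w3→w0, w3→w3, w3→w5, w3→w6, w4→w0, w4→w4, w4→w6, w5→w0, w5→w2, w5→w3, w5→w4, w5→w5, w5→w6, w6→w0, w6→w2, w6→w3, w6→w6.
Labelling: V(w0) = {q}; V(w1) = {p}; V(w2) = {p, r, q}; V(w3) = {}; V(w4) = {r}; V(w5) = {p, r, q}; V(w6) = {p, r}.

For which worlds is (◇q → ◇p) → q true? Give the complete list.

w0, w2, w5

Let φ = (◇q → ◇p) → q. Evaluate φ at each world:
  w0 (successors {w0}): φ is true.
  w1 (successors {w1}): φ is false.
  w2 (successors {w1, w2, w3, w4}): φ is true.
  w3 (successors {w0, w3, w5, w6}): φ is false.
  w4 (successors {w0, w4, w6}): φ is false.
  w5 (successors {w0, w2, w3, w4, w5, w6}): φ is true.
  w6 (successors {w0, w2, w3, w6}): φ is false.
For instance, at w0:
  At w0: ◇q → ◇p is false, q is true, so (◇q → ◇p) → q is true.
    At w0: ◇q is true, ◇p is false, so ◇q → ◇p is false.
      At w0: ◇q requires q at some successor in {w0}.
        q holds at w0, so ◇q is true at w0.
      At w0: ◇p requires p at some successor in {w0}.
        At w0: p is false.
      So ◇p is false at w0.
Satisfying worlds: {w0, w2, w5}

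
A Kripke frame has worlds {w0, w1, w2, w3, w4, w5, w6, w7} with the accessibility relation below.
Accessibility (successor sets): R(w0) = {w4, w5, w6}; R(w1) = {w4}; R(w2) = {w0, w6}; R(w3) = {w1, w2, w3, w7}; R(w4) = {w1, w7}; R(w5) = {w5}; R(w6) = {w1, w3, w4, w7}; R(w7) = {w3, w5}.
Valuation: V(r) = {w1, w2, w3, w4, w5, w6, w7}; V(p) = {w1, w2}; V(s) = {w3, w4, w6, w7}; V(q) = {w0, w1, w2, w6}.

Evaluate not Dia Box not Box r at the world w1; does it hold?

Yes

At w1: Dia Box not Box r is false, so not Dia Box not Box r is true.
  At w1: Dia Box not Box r requires Box not Box r at some successor in {w4}.
    At w4: Box not Box r is false.
  So Dia Box not Box r is false at w1.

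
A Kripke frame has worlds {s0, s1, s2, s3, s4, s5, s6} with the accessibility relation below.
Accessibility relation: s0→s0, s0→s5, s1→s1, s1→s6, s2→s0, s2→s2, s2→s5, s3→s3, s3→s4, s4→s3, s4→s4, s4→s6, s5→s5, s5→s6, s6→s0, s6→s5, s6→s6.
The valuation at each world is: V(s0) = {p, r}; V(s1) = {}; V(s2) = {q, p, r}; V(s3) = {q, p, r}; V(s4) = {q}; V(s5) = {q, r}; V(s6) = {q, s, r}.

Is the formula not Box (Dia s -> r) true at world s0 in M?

No

At s0: Box (Dia s -> r) is true, so not Box (Dia s -> r) is false.
  At s0: Box (Dia s -> r) requires Dia s -> r at every successor {s0, s5}.
      At s0: Dia s is false, r is true, so Dia s -> r is true.
      At s5: Dia s is true, r is true, so Dia s -> r is true.
  So Box (Dia s -> r) is true at s0.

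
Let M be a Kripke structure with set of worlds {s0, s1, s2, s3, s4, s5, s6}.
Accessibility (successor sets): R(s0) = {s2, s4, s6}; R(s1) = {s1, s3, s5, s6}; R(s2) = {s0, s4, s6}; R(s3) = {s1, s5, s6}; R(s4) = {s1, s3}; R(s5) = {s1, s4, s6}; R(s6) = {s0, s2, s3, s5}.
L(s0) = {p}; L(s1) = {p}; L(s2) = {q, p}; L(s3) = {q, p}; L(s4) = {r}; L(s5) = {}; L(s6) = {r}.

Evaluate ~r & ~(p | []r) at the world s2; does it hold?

Recall that []ψ holds at a world iff ψ holds at every accessible world, and <>ψ holds iff ψ holds at some accessible world.
At s2: ~r is true, ~(p | []r) is false, so ~r & ~(p | []r) is false.
  At s2: p | []r is true, so ~(p | []r) is false.
    At s2: p is true, []r is false, so p | []r is true.
      At s2: []r requires r at every successor {s0, s4, s6}.
        r fails at s0, so []r is false at s2.

No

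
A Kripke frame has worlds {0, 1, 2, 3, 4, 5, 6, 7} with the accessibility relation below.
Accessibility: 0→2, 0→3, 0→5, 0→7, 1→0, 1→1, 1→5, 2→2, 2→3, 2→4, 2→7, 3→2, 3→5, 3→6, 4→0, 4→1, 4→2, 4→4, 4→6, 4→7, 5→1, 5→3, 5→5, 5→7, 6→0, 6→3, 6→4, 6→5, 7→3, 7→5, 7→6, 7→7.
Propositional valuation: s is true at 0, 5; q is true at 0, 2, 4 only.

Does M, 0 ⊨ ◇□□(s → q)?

Recall that □ψ holds at a world iff ψ holds at every accessible world, and ◇ψ holds iff ψ holds at some accessible world.
At 0: ◇□□(s → q) requires □□(s → q) at some successor in {2, 3, 5, 7}.
  At 2: □□(s → q) is false.
  At 3: □□(s → q) is false.
  At 5: □□(s → q) is false.
  At 7: □□(s → q) is false.
So ◇□□(s → q) is false at 0.

No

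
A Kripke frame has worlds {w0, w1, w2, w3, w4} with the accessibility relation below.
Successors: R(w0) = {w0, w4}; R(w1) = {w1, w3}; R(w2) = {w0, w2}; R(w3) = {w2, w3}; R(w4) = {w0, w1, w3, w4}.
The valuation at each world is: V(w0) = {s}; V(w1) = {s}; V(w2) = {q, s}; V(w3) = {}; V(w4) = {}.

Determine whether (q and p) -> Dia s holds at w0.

Yes

At w0: q and p is false, Dia s is true, so (q and p) -> Dia s is true.
  At w0: Dia s requires s at some successor in {w0, w4}.
    s holds at w0, so Dia s is true at w0.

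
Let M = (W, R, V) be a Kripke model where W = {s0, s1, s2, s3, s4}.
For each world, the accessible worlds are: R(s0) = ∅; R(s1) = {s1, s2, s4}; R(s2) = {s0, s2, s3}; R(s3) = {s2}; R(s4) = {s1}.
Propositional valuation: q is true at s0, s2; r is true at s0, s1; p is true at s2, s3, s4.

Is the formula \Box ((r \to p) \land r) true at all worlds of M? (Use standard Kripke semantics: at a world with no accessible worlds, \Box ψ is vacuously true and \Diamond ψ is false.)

Let φ = \Box ((r \to p) \land r). Evaluate φ at each world:
  s0 (successors ∅): φ is true.
  s1 (successors {s1, s2, s4}): φ is false.
  s2 (successors {s0, s2, s3}): φ is false.
  s3 (successors {s2}): φ is false.
  s4 (successors {s1}): φ is false.
Detail at s1 (counterexample):
  At s1: \Box ((r \to p) \land r) requires (r \to p) \land r at every successor {s1, s2, s4}.
    (r \to p) \land r fails at s1, so \Box ((r \to p) \land r) is false at s1.

No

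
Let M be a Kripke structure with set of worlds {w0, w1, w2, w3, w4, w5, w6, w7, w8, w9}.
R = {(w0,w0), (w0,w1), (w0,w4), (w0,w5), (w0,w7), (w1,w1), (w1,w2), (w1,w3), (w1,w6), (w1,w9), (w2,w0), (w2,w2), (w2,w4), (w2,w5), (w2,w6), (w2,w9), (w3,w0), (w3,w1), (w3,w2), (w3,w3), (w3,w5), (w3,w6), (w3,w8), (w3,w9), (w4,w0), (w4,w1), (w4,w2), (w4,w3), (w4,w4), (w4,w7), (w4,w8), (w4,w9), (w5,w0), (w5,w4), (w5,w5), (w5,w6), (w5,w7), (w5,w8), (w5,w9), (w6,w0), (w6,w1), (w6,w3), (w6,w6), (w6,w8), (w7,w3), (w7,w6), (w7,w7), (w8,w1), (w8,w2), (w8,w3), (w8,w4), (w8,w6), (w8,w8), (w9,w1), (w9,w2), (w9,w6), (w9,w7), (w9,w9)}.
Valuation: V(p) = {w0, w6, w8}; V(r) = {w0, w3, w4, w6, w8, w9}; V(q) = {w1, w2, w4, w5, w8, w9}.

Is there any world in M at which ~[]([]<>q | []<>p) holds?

No

Recall that []ψ holds at a world iff ψ holds at every accessible world, and <>ψ holds iff ψ holds at some accessible world.
Let φ = ~[]([]<>q | []<>p). Evaluate φ at each world:
  w0 (successors {w0, w1, w4, w5, w7}): φ is false.
  w1 (successors {w1, w2, w3, w6, w9}): φ is false.
  w2 (successors {w0, w2, w4, w5, w6, w9}): φ is false.
  w3 (successors {w0, w1, w2, w3, w5, w6, w8, w9}): φ is false.
  w4 (successors {w0, w1, w2, w3, w4, w7, w8, w9}): φ is false.
  w5 (successors {w0, w4, w5, w6, w7, w8, w9}): φ is false.
  w6 (successors {w0, w1, w3, w6, w8}): φ is false.
  w7 (successors {w3, w6, w7}): φ is false.
  w8 (successors {w1, w2, w3, w4, w6, w8}): φ is false.
  w9 (successors {w1, w2, w6, w7, w9}): φ is false.
For instance, at w2:
  At w2: []([]<>q | []<>p) is true, so ~[]([]<>q | []<>p) is false.
    At w2: []([]<>q | []<>p) requires []<>q | []<>p at every successor {w0, w2, w4, w5, w6, w9}.
      At w0: []<>q | []<>p is true.
      At w2: []<>q | []<>p is true.
      At w4: []<>q | []<>p is true.
      At w5: []<>q | []<>p is true.
      At w6: []<>q | []<>p is true.
      At w9: []<>q | []<>p is true.
    So []([]<>q | []<>p) is true at w2.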